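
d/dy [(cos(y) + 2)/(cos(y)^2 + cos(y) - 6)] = (cos(y)^2 + 4*cos(y) + 8)*sin(y)/(cos(y)^2 + cos(y) - 6)^2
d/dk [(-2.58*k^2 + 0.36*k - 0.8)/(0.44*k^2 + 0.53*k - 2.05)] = (-1.5258*k^2 + 11.282*k - 0.314)/(0.1936*k^4 + 0.4664*k^3 - 1.5231*k^2 - 2.173*k + 4.2025)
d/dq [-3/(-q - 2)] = -3/(q + 2)^2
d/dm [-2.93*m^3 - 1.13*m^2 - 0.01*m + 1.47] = -8.79*m^2 - 2.26*m - 0.01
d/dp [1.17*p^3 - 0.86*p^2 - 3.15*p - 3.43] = 3.51*p^2 - 1.72*p - 3.15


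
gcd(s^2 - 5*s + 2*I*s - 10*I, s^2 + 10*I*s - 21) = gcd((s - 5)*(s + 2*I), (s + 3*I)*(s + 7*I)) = 1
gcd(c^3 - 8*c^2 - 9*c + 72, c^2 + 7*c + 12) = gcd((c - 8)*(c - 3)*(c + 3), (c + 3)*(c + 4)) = c + 3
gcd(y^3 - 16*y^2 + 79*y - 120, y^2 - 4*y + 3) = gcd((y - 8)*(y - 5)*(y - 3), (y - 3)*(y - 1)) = y - 3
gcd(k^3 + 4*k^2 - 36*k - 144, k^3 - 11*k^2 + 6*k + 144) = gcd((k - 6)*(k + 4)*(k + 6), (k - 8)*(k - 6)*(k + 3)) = k - 6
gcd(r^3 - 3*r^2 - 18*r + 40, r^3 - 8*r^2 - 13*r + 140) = r^2 - r - 20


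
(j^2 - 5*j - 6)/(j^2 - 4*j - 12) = (j + 1)/(j + 2)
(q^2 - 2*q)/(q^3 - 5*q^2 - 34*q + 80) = q/(q^2 - 3*q - 40)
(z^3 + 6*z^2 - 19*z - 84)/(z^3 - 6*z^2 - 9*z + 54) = (z^2 + 3*z - 28)/(z^2 - 9*z + 18)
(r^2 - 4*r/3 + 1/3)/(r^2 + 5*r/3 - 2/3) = (r - 1)/(r + 2)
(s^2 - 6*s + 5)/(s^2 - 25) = (s - 1)/(s + 5)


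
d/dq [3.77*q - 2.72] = 3.77000000000000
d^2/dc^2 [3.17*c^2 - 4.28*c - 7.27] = 6.34000000000000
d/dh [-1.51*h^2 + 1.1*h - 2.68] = 1.1 - 3.02*h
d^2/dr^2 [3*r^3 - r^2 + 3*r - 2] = 18*r - 2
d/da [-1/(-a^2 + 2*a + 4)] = 2*(1 - a)/(-a^2 + 2*a + 4)^2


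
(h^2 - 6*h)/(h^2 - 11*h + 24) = h*(h - 6)/(h^2 - 11*h + 24)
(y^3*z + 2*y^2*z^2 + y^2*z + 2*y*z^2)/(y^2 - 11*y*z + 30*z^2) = y*z*(y^2 + 2*y*z + y + 2*z)/(y^2 - 11*y*z + 30*z^2)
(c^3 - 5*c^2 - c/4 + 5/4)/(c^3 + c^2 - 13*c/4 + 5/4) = (2*c^2 - 9*c - 5)/(2*c^2 + 3*c - 5)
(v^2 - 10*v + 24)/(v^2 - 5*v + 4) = (v - 6)/(v - 1)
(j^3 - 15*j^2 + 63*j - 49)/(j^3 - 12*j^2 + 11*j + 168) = (j^2 - 8*j + 7)/(j^2 - 5*j - 24)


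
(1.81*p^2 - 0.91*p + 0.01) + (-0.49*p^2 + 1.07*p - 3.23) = 1.32*p^2 + 0.16*p - 3.22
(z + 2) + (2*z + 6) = 3*z + 8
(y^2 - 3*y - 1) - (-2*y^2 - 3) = 3*y^2 - 3*y + 2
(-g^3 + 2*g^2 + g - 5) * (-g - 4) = g^4 + 2*g^3 - 9*g^2 + g + 20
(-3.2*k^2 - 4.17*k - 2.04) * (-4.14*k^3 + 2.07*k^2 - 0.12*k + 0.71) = 13.248*k^5 + 10.6398*k^4 + 0.197699999999999*k^3 - 5.9944*k^2 - 2.7159*k - 1.4484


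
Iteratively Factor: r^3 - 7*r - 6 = (r + 1)*(r^2 - r - 6) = (r - 3)*(r + 1)*(r + 2)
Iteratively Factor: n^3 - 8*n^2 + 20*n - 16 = (n - 2)*(n^2 - 6*n + 8) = (n - 2)^2*(n - 4)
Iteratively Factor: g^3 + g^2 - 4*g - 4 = (g + 1)*(g^2 - 4) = (g + 1)*(g + 2)*(g - 2)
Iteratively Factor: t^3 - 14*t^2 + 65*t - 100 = (t - 4)*(t^2 - 10*t + 25) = (t - 5)*(t - 4)*(t - 5)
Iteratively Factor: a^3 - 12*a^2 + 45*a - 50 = (a - 5)*(a^2 - 7*a + 10) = (a - 5)*(a - 2)*(a - 5)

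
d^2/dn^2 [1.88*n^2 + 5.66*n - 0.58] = 3.76000000000000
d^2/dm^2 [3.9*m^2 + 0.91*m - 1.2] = 7.80000000000000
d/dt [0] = 0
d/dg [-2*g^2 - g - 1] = -4*g - 1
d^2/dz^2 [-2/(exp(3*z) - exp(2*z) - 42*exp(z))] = 2*(2*(-3*exp(2*z) + 2*exp(z) + 42)^2 + (-exp(2*z) + exp(z) + 42)*(9*exp(2*z) - 4*exp(z) - 42))*exp(-z)/(-exp(2*z) + exp(z) + 42)^3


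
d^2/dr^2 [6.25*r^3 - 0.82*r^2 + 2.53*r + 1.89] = 37.5*r - 1.64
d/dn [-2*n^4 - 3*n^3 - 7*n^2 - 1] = n*(-8*n^2 - 9*n - 14)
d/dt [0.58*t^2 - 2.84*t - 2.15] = 1.16*t - 2.84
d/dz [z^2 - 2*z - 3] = 2*z - 2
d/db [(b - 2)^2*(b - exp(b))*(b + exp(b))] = 4*b^3 - 2*b^2*exp(2*b) - 12*b^2 + 6*b*exp(2*b) + 8*b - 4*exp(2*b)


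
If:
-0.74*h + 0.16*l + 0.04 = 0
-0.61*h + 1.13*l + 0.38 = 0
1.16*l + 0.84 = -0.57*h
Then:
No Solution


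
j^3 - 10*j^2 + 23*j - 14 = (j - 7)*(j - 2)*(j - 1)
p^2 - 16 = (p - 4)*(p + 4)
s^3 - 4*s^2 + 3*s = s*(s - 3)*(s - 1)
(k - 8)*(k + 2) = k^2 - 6*k - 16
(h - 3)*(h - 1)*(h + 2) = h^3 - 2*h^2 - 5*h + 6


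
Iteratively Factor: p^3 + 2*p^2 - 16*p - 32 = (p + 2)*(p^2 - 16) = (p + 2)*(p + 4)*(p - 4)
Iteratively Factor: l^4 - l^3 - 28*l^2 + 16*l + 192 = (l - 4)*(l^3 + 3*l^2 - 16*l - 48) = (l - 4)*(l + 4)*(l^2 - l - 12) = (l - 4)*(l + 3)*(l + 4)*(l - 4)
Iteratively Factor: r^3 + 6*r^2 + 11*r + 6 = (r + 1)*(r^2 + 5*r + 6) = (r + 1)*(r + 3)*(r + 2)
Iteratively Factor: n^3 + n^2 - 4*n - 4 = (n + 1)*(n^2 - 4) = (n + 1)*(n + 2)*(n - 2)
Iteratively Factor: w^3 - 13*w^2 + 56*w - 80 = (w - 4)*(w^2 - 9*w + 20) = (w - 5)*(w - 4)*(w - 4)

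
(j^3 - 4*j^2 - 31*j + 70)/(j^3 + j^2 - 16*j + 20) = (j - 7)/(j - 2)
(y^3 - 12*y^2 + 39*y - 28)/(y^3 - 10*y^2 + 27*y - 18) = (y^2 - 11*y + 28)/(y^2 - 9*y + 18)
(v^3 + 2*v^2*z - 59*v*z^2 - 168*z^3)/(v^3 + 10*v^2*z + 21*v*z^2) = (v - 8*z)/v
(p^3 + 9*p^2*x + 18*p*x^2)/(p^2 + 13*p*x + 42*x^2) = p*(p + 3*x)/(p + 7*x)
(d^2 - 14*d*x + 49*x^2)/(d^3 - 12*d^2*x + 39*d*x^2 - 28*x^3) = (d - 7*x)/(d^2 - 5*d*x + 4*x^2)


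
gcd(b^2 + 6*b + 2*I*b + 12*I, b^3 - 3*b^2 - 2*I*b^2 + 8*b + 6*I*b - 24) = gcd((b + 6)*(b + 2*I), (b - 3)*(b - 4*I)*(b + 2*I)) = b + 2*I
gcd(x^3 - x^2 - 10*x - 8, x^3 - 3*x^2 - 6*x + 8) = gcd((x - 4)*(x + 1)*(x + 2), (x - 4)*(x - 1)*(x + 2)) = x^2 - 2*x - 8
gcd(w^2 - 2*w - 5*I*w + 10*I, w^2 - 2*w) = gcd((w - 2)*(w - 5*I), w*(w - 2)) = w - 2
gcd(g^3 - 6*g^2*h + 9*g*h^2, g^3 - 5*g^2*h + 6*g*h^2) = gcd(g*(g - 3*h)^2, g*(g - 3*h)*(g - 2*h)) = g^2 - 3*g*h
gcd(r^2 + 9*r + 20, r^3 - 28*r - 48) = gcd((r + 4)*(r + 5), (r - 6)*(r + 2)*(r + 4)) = r + 4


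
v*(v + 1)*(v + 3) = v^3 + 4*v^2 + 3*v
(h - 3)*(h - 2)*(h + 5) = h^3 - 19*h + 30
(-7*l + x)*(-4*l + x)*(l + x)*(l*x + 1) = 28*l^4*x + 17*l^3*x^2 + 28*l^3 - 10*l^2*x^3 + 17*l^2*x + l*x^4 - 10*l*x^2 + x^3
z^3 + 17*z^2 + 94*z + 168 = (z + 4)*(z + 6)*(z + 7)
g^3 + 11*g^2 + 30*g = g*(g + 5)*(g + 6)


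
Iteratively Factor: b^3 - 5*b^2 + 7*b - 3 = (b - 1)*(b^2 - 4*b + 3) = (b - 1)^2*(b - 3)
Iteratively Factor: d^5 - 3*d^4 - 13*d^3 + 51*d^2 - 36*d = (d)*(d^4 - 3*d^3 - 13*d^2 + 51*d - 36) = d*(d - 3)*(d^3 - 13*d + 12) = d*(d - 3)^2*(d^2 + 3*d - 4) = d*(d - 3)^2*(d - 1)*(d + 4)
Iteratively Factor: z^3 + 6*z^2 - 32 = (z + 4)*(z^2 + 2*z - 8) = (z + 4)^2*(z - 2)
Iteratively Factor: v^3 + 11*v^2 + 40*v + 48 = (v + 4)*(v^2 + 7*v + 12) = (v + 4)^2*(v + 3)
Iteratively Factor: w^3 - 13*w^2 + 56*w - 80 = (w - 4)*(w^2 - 9*w + 20) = (w - 5)*(w - 4)*(w - 4)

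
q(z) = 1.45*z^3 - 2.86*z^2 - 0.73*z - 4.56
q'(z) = 4.35*z^2 - 5.72*z - 0.73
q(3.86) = 33.40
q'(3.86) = 42.00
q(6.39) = 252.33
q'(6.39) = 140.34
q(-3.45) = -95.62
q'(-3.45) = 70.78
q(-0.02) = -4.55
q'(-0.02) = -0.61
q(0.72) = -6.03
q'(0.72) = -2.59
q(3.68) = 26.28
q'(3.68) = 37.13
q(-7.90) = -892.19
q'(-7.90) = 315.94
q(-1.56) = -15.89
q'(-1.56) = 18.78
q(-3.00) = -67.26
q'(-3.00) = 55.58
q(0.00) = -4.56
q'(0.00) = -0.73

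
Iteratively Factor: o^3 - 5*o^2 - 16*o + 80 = (o - 4)*(o^2 - o - 20) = (o - 5)*(o - 4)*(o + 4)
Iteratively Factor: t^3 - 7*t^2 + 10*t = (t - 5)*(t^2 - 2*t) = (t - 5)*(t - 2)*(t)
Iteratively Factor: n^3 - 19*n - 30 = (n + 3)*(n^2 - 3*n - 10) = (n + 2)*(n + 3)*(n - 5)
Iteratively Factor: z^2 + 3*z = (z)*(z + 3)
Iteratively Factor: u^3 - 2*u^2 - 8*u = (u)*(u^2 - 2*u - 8) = u*(u - 4)*(u + 2)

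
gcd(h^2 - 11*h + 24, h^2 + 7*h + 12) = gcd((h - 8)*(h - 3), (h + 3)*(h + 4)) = 1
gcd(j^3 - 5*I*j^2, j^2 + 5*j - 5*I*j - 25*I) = j - 5*I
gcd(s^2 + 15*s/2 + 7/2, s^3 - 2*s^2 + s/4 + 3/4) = s + 1/2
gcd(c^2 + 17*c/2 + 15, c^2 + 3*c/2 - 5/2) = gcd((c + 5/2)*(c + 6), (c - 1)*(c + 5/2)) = c + 5/2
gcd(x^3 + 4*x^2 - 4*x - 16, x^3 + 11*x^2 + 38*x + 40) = x^2 + 6*x + 8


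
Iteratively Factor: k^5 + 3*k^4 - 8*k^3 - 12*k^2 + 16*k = (k + 2)*(k^4 + k^3 - 10*k^2 + 8*k) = (k - 1)*(k + 2)*(k^3 + 2*k^2 - 8*k) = (k - 1)*(k + 2)*(k + 4)*(k^2 - 2*k) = (k - 2)*(k - 1)*(k + 2)*(k + 4)*(k)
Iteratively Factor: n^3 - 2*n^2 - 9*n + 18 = (n - 3)*(n^2 + n - 6) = (n - 3)*(n + 3)*(n - 2)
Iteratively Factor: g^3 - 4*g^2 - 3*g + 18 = (g - 3)*(g^2 - g - 6) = (g - 3)^2*(g + 2)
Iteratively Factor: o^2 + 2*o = (o + 2)*(o)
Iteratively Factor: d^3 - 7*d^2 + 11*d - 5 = (d - 1)*(d^2 - 6*d + 5) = (d - 1)^2*(d - 5)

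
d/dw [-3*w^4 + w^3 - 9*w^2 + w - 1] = -12*w^3 + 3*w^2 - 18*w + 1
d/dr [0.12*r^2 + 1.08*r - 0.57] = 0.24*r + 1.08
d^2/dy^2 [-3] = 0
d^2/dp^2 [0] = 0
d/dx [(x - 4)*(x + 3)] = 2*x - 1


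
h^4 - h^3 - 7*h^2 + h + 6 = (h - 3)*(h - 1)*(h + 1)*(h + 2)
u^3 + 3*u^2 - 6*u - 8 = (u - 2)*(u + 1)*(u + 4)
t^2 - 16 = (t - 4)*(t + 4)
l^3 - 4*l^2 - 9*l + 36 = (l - 4)*(l - 3)*(l + 3)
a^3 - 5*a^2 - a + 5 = (a - 5)*(a - 1)*(a + 1)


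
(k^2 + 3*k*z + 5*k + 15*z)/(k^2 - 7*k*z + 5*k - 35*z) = (-k - 3*z)/(-k + 7*z)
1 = 1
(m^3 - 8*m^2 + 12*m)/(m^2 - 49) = m*(m^2 - 8*m + 12)/(m^2 - 49)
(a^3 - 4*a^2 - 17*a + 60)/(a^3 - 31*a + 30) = (a^2 + a - 12)/(a^2 + 5*a - 6)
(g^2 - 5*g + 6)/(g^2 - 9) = (g - 2)/(g + 3)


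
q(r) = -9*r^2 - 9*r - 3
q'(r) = -18*r - 9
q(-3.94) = -107.25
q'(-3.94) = 61.92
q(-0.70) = -1.11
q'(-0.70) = 3.60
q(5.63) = -338.94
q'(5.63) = -110.34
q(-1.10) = -3.99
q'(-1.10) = 10.80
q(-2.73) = -45.51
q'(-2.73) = 40.14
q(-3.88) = -103.57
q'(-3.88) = 60.84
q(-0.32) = -1.04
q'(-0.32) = -3.24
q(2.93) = -106.63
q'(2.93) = -61.74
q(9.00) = -813.00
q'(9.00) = -171.00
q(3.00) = -111.00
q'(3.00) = -63.00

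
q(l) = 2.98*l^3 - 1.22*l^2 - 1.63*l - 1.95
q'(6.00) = 305.57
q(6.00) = 588.03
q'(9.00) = 700.55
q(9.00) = 2056.98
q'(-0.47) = 1.49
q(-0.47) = -1.76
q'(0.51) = -0.55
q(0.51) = -2.70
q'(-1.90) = 35.28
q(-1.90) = -23.70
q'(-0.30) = -0.09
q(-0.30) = -1.65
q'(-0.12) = -1.21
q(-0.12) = -1.78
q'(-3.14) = 94.18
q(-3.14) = -101.12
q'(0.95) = 4.12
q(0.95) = -2.04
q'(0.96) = 4.27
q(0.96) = -2.00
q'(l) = 8.94*l^2 - 2.44*l - 1.63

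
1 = 1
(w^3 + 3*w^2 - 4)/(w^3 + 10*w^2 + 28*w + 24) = (w - 1)/(w + 6)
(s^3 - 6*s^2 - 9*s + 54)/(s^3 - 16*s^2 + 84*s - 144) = (s^2 - 9)/(s^2 - 10*s + 24)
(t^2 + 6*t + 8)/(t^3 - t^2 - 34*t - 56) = 1/(t - 7)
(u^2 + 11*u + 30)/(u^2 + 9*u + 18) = (u + 5)/(u + 3)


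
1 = 1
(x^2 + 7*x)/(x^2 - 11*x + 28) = x*(x + 7)/(x^2 - 11*x + 28)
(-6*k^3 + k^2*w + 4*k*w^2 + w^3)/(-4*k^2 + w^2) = (-3*k^2 + 2*k*w + w^2)/(-2*k + w)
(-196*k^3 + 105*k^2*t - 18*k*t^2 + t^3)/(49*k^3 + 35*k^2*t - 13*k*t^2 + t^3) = (-4*k + t)/(k + t)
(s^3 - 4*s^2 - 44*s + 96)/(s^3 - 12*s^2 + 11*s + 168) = (s^2 + 4*s - 12)/(s^2 - 4*s - 21)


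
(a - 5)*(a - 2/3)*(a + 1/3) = a^3 - 16*a^2/3 + 13*a/9 + 10/9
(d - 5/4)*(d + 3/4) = d^2 - d/2 - 15/16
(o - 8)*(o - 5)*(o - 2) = o^3 - 15*o^2 + 66*o - 80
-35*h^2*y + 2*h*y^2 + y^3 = y*(-5*h + y)*(7*h + y)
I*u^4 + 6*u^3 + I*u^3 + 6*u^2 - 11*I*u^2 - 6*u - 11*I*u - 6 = (u - 3*I)*(u - 2*I)*(u - I)*(I*u + I)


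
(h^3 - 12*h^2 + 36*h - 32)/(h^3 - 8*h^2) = 1 - 4/h + 4/h^2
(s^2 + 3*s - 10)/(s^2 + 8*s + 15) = (s - 2)/(s + 3)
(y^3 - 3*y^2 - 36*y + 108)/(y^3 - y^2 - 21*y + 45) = (y^2 - 36)/(y^2 + 2*y - 15)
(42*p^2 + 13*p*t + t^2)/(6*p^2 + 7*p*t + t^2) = (7*p + t)/(p + t)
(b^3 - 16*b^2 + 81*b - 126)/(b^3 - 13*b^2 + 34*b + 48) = (b^2 - 10*b + 21)/(b^2 - 7*b - 8)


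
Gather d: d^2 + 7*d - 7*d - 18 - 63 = d^2 - 81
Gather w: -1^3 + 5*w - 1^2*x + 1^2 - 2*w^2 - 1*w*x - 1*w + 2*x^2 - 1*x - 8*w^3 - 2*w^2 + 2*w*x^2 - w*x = -8*w^3 - 4*w^2 + w*(2*x^2 - 2*x + 4) + 2*x^2 - 2*x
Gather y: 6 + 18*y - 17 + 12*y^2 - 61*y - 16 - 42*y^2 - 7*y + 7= -30*y^2 - 50*y - 20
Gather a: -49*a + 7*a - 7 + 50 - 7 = 36 - 42*a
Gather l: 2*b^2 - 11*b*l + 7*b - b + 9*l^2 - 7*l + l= 2*b^2 + 6*b + 9*l^2 + l*(-11*b - 6)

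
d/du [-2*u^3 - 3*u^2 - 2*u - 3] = -6*u^2 - 6*u - 2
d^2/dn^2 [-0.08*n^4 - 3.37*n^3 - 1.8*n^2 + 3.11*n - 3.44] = -0.96*n^2 - 20.22*n - 3.6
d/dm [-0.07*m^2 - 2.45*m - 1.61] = -0.14*m - 2.45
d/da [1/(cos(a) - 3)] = sin(a)/(cos(a) - 3)^2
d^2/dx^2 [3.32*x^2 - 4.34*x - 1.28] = 6.64000000000000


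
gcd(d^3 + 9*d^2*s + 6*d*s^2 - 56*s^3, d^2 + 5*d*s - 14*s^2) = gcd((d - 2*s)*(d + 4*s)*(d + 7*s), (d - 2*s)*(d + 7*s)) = -d^2 - 5*d*s + 14*s^2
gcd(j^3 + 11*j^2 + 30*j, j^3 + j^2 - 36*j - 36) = j + 6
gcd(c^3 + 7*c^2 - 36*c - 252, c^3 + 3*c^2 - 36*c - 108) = c^2 - 36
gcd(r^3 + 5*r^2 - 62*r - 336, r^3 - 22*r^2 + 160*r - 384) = r - 8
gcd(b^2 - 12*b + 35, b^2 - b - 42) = b - 7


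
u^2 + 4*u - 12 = (u - 2)*(u + 6)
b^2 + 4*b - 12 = (b - 2)*(b + 6)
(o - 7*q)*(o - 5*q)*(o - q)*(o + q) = o^4 - 12*o^3*q + 34*o^2*q^2 + 12*o*q^3 - 35*q^4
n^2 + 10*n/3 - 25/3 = (n - 5/3)*(n + 5)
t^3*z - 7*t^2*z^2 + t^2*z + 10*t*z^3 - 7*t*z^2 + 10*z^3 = (t - 5*z)*(t - 2*z)*(t*z + z)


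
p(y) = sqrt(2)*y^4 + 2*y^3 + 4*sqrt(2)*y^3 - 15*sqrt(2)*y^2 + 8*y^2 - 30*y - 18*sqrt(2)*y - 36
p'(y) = 4*sqrt(2)*y^3 + 6*y^2 + 12*sqrt(2)*y^2 - 30*sqrt(2)*y + 16*y - 30 - 18*sqrt(2)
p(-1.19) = 1.21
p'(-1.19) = -1.01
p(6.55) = 3788.58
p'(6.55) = 2346.59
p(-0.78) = -3.89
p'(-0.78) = -23.55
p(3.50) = 148.55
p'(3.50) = 375.98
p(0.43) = -61.63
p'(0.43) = -62.12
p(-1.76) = -7.50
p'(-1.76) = 31.37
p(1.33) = -110.69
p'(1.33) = -36.66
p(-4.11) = -159.33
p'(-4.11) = 48.44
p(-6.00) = 0.00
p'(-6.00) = -291.84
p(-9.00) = 3089.64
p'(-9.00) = -2080.85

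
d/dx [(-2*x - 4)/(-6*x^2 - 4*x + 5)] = 2*(6*x^2 + 4*x - 4*(x + 2)*(3*x + 1) - 5)/(6*x^2 + 4*x - 5)^2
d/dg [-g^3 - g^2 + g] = -3*g^2 - 2*g + 1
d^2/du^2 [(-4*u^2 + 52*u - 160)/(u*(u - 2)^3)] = 8*(-3*u^4 + 72*u^3 - 400*u^2 + 400*u - 160)/(u^3*(u^5 - 10*u^4 + 40*u^3 - 80*u^2 + 80*u - 32))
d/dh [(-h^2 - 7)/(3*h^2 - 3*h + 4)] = (3*h^2 + 34*h - 21)/(9*h^4 - 18*h^3 + 33*h^2 - 24*h + 16)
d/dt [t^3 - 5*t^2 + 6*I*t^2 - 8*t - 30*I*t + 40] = 3*t^2 + t*(-10 + 12*I) - 8 - 30*I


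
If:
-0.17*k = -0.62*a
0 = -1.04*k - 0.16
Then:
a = -0.04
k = -0.15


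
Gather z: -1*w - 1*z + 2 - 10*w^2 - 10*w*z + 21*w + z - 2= -10*w^2 - 10*w*z + 20*w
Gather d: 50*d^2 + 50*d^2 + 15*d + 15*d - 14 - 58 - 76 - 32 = 100*d^2 + 30*d - 180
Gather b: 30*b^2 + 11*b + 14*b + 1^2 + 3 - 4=30*b^2 + 25*b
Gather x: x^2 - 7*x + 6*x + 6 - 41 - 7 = x^2 - x - 42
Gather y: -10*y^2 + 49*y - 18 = -10*y^2 + 49*y - 18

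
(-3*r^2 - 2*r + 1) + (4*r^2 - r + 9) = r^2 - 3*r + 10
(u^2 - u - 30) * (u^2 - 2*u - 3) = u^4 - 3*u^3 - 31*u^2 + 63*u + 90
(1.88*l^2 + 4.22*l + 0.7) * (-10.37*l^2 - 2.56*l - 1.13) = -19.4956*l^4 - 48.5742*l^3 - 20.1866*l^2 - 6.5606*l - 0.791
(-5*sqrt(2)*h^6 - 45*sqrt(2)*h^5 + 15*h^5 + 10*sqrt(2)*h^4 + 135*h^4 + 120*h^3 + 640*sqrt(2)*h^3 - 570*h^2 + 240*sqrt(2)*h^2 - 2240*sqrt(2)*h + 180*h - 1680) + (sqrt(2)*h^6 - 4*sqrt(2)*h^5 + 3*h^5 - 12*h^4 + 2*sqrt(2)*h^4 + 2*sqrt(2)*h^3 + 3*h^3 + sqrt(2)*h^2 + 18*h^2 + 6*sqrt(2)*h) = -4*sqrt(2)*h^6 - 49*sqrt(2)*h^5 + 18*h^5 + 12*sqrt(2)*h^4 + 123*h^4 + 123*h^3 + 642*sqrt(2)*h^3 - 552*h^2 + 241*sqrt(2)*h^2 - 2234*sqrt(2)*h + 180*h - 1680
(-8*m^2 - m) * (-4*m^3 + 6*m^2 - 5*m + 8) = 32*m^5 - 44*m^4 + 34*m^3 - 59*m^2 - 8*m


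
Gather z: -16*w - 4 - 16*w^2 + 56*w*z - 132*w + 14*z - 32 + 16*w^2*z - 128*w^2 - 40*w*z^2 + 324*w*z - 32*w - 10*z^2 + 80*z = -144*w^2 - 180*w + z^2*(-40*w - 10) + z*(16*w^2 + 380*w + 94) - 36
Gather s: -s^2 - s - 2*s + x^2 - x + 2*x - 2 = -s^2 - 3*s + x^2 + x - 2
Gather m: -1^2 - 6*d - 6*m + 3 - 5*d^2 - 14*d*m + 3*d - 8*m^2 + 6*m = -5*d^2 - 14*d*m - 3*d - 8*m^2 + 2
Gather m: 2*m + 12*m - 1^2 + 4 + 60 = 14*m + 63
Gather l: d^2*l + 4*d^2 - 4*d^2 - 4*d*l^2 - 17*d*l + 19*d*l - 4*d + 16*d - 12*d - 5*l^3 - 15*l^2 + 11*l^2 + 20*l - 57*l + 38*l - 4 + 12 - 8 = -5*l^3 + l^2*(-4*d - 4) + l*(d^2 + 2*d + 1)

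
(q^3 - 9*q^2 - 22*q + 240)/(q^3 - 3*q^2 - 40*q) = (q - 6)/q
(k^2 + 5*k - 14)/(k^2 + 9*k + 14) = (k - 2)/(k + 2)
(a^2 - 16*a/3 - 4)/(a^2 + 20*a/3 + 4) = (a - 6)/(a + 6)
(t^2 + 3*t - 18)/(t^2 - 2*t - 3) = (t + 6)/(t + 1)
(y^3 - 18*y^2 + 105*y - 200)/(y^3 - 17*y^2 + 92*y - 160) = (y - 5)/(y - 4)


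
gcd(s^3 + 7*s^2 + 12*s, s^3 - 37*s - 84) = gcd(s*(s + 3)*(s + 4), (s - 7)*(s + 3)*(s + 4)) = s^2 + 7*s + 12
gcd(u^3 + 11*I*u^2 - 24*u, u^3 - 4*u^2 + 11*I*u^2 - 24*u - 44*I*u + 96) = u^2 + 11*I*u - 24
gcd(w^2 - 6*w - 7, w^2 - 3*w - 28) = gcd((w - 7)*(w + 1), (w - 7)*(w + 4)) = w - 7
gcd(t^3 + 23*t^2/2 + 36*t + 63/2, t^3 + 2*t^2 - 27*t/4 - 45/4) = t^2 + 9*t/2 + 9/2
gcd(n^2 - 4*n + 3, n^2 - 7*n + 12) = n - 3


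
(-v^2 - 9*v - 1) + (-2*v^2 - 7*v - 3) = -3*v^2 - 16*v - 4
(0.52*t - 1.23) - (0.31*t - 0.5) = 0.21*t - 0.73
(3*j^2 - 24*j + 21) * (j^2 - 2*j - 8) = 3*j^4 - 30*j^3 + 45*j^2 + 150*j - 168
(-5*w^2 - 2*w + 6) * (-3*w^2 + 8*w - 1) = 15*w^4 - 34*w^3 - 29*w^2 + 50*w - 6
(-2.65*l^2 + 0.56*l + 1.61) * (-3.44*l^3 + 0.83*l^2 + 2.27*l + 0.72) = 9.116*l^5 - 4.1259*l^4 - 11.0891*l^3 + 0.6995*l^2 + 4.0579*l + 1.1592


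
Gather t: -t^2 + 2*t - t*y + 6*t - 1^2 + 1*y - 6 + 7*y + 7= -t^2 + t*(8 - y) + 8*y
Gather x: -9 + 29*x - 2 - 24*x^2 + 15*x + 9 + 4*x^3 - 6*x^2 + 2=4*x^3 - 30*x^2 + 44*x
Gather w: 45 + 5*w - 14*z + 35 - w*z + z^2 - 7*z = w*(5 - z) + z^2 - 21*z + 80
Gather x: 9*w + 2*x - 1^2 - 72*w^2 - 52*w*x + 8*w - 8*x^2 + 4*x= -72*w^2 + 17*w - 8*x^2 + x*(6 - 52*w) - 1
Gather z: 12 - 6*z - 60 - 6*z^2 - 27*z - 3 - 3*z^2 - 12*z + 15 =-9*z^2 - 45*z - 36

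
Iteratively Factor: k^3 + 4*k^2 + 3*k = (k)*(k^2 + 4*k + 3) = k*(k + 3)*(k + 1)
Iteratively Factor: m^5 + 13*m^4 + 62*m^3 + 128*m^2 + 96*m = (m + 2)*(m^4 + 11*m^3 + 40*m^2 + 48*m) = (m + 2)*(m + 3)*(m^3 + 8*m^2 + 16*m) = (m + 2)*(m + 3)*(m + 4)*(m^2 + 4*m) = m*(m + 2)*(m + 3)*(m + 4)*(m + 4)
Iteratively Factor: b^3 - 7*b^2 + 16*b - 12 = (b - 2)*(b^2 - 5*b + 6) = (b - 3)*(b - 2)*(b - 2)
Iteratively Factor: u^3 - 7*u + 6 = (u - 2)*(u^2 + 2*u - 3) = (u - 2)*(u - 1)*(u + 3)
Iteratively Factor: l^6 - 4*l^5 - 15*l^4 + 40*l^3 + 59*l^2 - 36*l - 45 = (l - 3)*(l^5 - l^4 - 18*l^3 - 14*l^2 + 17*l + 15) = (l - 3)*(l + 1)*(l^4 - 2*l^3 - 16*l^2 + 2*l + 15) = (l - 3)*(l + 1)^2*(l^3 - 3*l^2 - 13*l + 15) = (l - 5)*(l - 3)*(l + 1)^2*(l^2 + 2*l - 3) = (l - 5)*(l - 3)*(l + 1)^2*(l + 3)*(l - 1)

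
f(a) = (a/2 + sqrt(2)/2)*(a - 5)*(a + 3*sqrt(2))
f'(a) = (a/2 + sqrt(2)/2)*(a - 5) + (a/2 + sqrt(2)/2)*(a + 3*sqrt(2)) + (a - 5)*(a + 3*sqrt(2))/2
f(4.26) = -17.85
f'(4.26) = 18.88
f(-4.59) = -5.29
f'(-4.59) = 17.45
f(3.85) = -24.50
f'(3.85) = 13.62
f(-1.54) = 1.11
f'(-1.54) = -8.60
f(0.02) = -15.22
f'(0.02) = -11.13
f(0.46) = -20.01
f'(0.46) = -10.52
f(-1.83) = 3.43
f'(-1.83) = -7.32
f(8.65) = 236.80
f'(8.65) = 106.77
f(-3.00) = 7.88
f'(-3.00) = 0.39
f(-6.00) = -44.32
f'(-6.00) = 38.92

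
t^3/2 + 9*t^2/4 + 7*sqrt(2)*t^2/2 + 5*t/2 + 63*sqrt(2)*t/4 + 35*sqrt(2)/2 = (t/2 + 1)*(t + 5/2)*(t + 7*sqrt(2))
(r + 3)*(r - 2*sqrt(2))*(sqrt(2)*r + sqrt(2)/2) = sqrt(2)*r^3 - 4*r^2 + 7*sqrt(2)*r^2/2 - 14*r + 3*sqrt(2)*r/2 - 6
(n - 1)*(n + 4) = n^2 + 3*n - 4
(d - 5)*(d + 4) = d^2 - d - 20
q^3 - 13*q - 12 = (q - 4)*(q + 1)*(q + 3)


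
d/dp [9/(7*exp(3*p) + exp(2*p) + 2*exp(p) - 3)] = (-189*exp(2*p) - 18*exp(p) - 18)*exp(p)/(7*exp(3*p) + exp(2*p) + 2*exp(p) - 3)^2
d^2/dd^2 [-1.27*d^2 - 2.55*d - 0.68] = -2.54000000000000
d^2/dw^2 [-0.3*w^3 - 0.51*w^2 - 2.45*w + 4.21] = -1.8*w - 1.02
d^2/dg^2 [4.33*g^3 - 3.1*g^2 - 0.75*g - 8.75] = 25.98*g - 6.2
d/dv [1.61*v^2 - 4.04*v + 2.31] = 3.22*v - 4.04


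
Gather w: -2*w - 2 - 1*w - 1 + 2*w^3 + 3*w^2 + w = 2*w^3 + 3*w^2 - 2*w - 3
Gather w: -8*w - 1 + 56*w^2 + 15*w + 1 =56*w^2 + 7*w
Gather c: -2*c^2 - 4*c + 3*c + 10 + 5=-2*c^2 - c + 15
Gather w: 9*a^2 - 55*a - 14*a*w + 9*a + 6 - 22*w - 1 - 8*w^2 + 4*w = 9*a^2 - 46*a - 8*w^2 + w*(-14*a - 18) + 5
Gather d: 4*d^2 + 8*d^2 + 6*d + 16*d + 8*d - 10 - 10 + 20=12*d^2 + 30*d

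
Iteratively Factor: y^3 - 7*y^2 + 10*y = (y - 5)*(y^2 - 2*y) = y*(y - 5)*(y - 2)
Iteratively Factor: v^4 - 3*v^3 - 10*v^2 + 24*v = (v - 2)*(v^3 - v^2 - 12*v) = (v - 4)*(v - 2)*(v^2 + 3*v) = v*(v - 4)*(v - 2)*(v + 3)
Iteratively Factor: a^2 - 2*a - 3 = (a + 1)*(a - 3)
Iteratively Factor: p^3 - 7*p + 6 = (p + 3)*(p^2 - 3*p + 2) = (p - 2)*(p + 3)*(p - 1)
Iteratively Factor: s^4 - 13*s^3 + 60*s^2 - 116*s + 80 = (s - 4)*(s^3 - 9*s^2 + 24*s - 20) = (s - 4)*(s - 2)*(s^2 - 7*s + 10) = (s - 4)*(s - 2)^2*(s - 5)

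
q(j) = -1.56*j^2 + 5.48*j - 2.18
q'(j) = 5.48 - 3.12*j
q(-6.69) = -108.66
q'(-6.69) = 26.35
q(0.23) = -1.00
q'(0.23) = 4.76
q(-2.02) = -19.62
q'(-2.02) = 11.78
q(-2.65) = -27.66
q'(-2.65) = 13.75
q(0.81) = 1.24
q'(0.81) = 2.95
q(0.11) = -1.60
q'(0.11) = 5.14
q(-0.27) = -3.77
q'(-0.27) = 6.32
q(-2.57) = -26.57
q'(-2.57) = 13.50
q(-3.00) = -32.66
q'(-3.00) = 14.84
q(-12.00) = -292.58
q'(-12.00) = 42.92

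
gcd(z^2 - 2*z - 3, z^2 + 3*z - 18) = z - 3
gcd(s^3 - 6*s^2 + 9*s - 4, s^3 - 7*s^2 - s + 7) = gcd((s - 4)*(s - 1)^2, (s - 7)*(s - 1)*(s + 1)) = s - 1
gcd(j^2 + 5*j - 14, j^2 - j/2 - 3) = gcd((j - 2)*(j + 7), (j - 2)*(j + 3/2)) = j - 2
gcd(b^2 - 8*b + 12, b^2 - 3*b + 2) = b - 2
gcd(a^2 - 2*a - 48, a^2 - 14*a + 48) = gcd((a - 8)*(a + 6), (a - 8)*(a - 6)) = a - 8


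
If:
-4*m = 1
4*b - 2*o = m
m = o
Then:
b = -3/16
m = -1/4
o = -1/4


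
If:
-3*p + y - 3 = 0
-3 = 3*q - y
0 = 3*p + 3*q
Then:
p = 0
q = 0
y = 3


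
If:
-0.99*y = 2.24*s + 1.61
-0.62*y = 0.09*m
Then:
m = -6.88888888888889*y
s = -0.441964285714286*y - 0.71875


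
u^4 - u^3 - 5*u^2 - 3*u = u*(u - 3)*(u + 1)^2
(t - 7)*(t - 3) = t^2 - 10*t + 21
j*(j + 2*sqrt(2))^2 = j^3 + 4*sqrt(2)*j^2 + 8*j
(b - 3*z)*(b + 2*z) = b^2 - b*z - 6*z^2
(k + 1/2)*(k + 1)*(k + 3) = k^3 + 9*k^2/2 + 5*k + 3/2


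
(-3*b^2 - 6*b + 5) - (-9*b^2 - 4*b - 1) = 6*b^2 - 2*b + 6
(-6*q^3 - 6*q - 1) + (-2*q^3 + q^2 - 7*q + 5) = -8*q^3 + q^2 - 13*q + 4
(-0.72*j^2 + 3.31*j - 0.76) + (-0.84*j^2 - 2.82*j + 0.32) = -1.56*j^2 + 0.49*j - 0.44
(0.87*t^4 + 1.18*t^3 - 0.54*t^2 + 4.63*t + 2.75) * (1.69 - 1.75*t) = -1.5225*t^5 - 0.5947*t^4 + 2.9392*t^3 - 9.0151*t^2 + 3.0122*t + 4.6475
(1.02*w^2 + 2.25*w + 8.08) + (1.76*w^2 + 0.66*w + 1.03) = 2.78*w^2 + 2.91*w + 9.11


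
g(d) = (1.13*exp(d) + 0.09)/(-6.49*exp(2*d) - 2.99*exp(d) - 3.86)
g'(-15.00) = 0.00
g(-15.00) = -0.02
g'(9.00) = 0.00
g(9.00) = 0.00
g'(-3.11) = -0.01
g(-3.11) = -0.04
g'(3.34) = 0.01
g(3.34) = -0.01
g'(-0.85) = -0.02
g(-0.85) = -0.09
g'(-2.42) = -0.02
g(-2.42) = -0.05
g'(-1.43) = -0.03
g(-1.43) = -0.07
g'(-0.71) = -0.02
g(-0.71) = -0.09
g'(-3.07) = -0.01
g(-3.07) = -0.04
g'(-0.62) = -0.01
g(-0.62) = -0.09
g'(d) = (1.13*exp(d) + 0.09)*(12.98*exp(2*d) + 2.99*exp(d))/(-6.49*exp(2*d) - 2.99*exp(d) - 3.86)^2 + 1.13*exp(d)/(-6.49*exp(2*d) - 2.99*exp(d) - 3.86) = (7.3337*exp(2*d) + 1.1682*exp(d) - 4.0927)*exp(d)/(42.1201*exp(4*d) + 38.8102*exp(3*d) + 59.0429*exp(2*d) + 23.0828*exp(d) + 14.8996)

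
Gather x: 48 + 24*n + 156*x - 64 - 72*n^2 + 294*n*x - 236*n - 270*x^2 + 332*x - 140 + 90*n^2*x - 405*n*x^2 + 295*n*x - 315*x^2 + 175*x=-72*n^2 - 212*n + x^2*(-405*n - 585) + x*(90*n^2 + 589*n + 663) - 156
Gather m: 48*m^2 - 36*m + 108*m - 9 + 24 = 48*m^2 + 72*m + 15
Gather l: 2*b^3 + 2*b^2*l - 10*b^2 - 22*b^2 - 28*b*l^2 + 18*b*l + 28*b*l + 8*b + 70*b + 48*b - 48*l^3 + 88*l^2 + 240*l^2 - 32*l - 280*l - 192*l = 2*b^3 - 32*b^2 + 126*b - 48*l^3 + l^2*(328 - 28*b) + l*(2*b^2 + 46*b - 504)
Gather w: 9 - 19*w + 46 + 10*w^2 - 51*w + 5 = 10*w^2 - 70*w + 60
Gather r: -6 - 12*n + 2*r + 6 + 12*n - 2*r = 0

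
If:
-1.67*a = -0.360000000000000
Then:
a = 0.22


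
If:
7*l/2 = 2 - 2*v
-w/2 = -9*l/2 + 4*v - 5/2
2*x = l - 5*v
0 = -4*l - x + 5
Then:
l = 60/71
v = -34/71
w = 1167/71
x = 115/71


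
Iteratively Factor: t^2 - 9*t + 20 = (t - 4)*(t - 5)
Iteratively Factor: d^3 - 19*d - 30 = (d + 3)*(d^2 - 3*d - 10) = (d + 2)*(d + 3)*(d - 5)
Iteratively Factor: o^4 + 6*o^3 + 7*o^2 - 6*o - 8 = (o - 1)*(o^3 + 7*o^2 + 14*o + 8) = (o - 1)*(o + 2)*(o^2 + 5*o + 4) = (o - 1)*(o + 2)*(o + 4)*(o + 1)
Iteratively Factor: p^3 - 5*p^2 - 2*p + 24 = (p - 3)*(p^2 - 2*p - 8) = (p - 3)*(p + 2)*(p - 4)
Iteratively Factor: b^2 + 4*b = (b + 4)*(b)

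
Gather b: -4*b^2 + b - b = -4*b^2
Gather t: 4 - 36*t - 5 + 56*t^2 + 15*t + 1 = 56*t^2 - 21*t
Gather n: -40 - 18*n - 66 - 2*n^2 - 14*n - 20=-2*n^2 - 32*n - 126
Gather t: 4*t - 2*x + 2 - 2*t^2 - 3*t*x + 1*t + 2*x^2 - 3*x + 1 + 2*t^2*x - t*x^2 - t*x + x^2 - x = t^2*(2*x - 2) + t*(-x^2 - 4*x + 5) + 3*x^2 - 6*x + 3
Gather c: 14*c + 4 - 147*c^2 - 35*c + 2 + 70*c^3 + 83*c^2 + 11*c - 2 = 70*c^3 - 64*c^2 - 10*c + 4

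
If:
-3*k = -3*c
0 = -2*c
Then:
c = 0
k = 0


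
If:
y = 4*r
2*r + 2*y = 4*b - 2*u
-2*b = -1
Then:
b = 1/2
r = y/4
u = 1 - 5*y/4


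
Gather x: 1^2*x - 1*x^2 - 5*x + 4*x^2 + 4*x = 3*x^2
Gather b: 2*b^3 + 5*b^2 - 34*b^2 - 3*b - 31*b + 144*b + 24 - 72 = 2*b^3 - 29*b^2 + 110*b - 48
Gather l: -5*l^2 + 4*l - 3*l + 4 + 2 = -5*l^2 + l + 6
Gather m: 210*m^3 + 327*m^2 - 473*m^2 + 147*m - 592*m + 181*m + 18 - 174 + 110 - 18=210*m^3 - 146*m^2 - 264*m - 64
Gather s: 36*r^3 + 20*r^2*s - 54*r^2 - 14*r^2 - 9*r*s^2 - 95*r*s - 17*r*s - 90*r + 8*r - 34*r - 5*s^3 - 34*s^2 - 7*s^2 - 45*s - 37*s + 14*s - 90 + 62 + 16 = 36*r^3 - 68*r^2 - 116*r - 5*s^3 + s^2*(-9*r - 41) + s*(20*r^2 - 112*r - 68) - 12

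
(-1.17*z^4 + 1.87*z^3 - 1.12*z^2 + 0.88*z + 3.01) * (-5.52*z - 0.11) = 6.4584*z^5 - 10.1937*z^4 + 5.9767*z^3 - 4.7344*z^2 - 16.712*z - 0.3311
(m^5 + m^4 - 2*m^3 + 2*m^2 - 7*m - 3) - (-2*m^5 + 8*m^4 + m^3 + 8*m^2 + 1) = 3*m^5 - 7*m^4 - 3*m^3 - 6*m^2 - 7*m - 4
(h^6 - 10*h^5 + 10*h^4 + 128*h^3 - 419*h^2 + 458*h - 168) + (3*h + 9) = h^6 - 10*h^5 + 10*h^4 + 128*h^3 - 419*h^2 + 461*h - 159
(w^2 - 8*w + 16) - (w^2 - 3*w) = 16 - 5*w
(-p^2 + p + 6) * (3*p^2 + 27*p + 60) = -3*p^4 - 24*p^3 - 15*p^2 + 222*p + 360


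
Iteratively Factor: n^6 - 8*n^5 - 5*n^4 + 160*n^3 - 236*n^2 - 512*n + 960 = (n - 2)*(n^5 - 6*n^4 - 17*n^3 + 126*n^2 + 16*n - 480) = (n - 5)*(n - 2)*(n^4 - n^3 - 22*n^2 + 16*n + 96) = (n - 5)*(n - 2)*(n + 4)*(n^3 - 5*n^2 - 2*n + 24) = (n - 5)*(n - 4)*(n - 2)*(n + 4)*(n^2 - n - 6) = (n - 5)*(n - 4)*(n - 3)*(n - 2)*(n + 4)*(n + 2)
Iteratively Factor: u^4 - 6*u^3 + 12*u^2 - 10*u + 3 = (u - 1)*(u^3 - 5*u^2 + 7*u - 3) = (u - 1)^2*(u^2 - 4*u + 3) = (u - 3)*(u - 1)^2*(u - 1)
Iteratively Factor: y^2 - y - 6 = (y + 2)*(y - 3)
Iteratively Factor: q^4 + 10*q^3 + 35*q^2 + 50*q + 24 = (q + 1)*(q^3 + 9*q^2 + 26*q + 24) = (q + 1)*(q + 2)*(q^2 + 7*q + 12) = (q + 1)*(q + 2)*(q + 4)*(q + 3)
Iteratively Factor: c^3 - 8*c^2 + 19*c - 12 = (c - 4)*(c^2 - 4*c + 3) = (c - 4)*(c - 3)*(c - 1)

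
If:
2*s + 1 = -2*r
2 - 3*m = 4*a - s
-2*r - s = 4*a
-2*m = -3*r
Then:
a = 5/72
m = 1/3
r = 2/9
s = -13/18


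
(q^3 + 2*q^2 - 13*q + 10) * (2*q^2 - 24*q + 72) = 2*q^5 - 20*q^4 - 2*q^3 + 476*q^2 - 1176*q + 720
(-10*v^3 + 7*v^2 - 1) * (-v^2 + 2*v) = 10*v^5 - 27*v^4 + 14*v^3 + v^2 - 2*v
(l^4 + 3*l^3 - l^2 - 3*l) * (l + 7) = l^5 + 10*l^4 + 20*l^3 - 10*l^2 - 21*l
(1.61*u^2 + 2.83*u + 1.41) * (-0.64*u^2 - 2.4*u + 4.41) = -1.0304*u^4 - 5.6752*u^3 - 0.594299999999999*u^2 + 9.0963*u + 6.2181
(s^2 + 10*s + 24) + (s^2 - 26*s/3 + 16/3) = 2*s^2 + 4*s/3 + 88/3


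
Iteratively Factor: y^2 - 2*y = (y)*(y - 2)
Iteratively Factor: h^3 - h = (h - 1)*(h^2 + h) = (h - 1)*(h + 1)*(h)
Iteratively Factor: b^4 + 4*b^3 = (b)*(b^3 + 4*b^2) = b*(b + 4)*(b^2) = b^2*(b + 4)*(b)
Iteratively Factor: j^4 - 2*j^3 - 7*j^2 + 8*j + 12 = (j - 3)*(j^3 + j^2 - 4*j - 4) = (j - 3)*(j + 1)*(j^2 - 4) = (j - 3)*(j + 1)*(j + 2)*(j - 2)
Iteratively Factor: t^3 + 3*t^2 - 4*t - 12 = (t - 2)*(t^2 + 5*t + 6) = (t - 2)*(t + 3)*(t + 2)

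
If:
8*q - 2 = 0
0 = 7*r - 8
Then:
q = 1/4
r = 8/7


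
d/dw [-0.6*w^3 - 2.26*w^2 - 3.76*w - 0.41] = -1.8*w^2 - 4.52*w - 3.76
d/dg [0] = 0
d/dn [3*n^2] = 6*n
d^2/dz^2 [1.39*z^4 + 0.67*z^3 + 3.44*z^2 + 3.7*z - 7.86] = 16.68*z^2 + 4.02*z + 6.88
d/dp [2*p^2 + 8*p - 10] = 4*p + 8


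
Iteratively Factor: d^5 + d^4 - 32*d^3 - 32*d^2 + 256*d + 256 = (d + 4)*(d^4 - 3*d^3 - 20*d^2 + 48*d + 64) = (d + 4)^2*(d^3 - 7*d^2 + 8*d + 16) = (d - 4)*(d + 4)^2*(d^2 - 3*d - 4) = (d - 4)^2*(d + 4)^2*(d + 1)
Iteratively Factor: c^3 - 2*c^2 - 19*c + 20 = (c - 5)*(c^2 + 3*c - 4) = (c - 5)*(c - 1)*(c + 4)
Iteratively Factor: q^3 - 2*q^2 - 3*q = (q - 3)*(q^2 + q) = q*(q - 3)*(q + 1)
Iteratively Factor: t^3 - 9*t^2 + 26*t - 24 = (t - 4)*(t^2 - 5*t + 6) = (t - 4)*(t - 3)*(t - 2)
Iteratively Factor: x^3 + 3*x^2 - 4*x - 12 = (x - 2)*(x^2 + 5*x + 6) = (x - 2)*(x + 2)*(x + 3)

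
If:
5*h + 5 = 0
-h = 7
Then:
No Solution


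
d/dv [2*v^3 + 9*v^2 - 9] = 6*v*(v + 3)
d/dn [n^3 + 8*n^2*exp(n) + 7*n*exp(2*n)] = 8*n^2*exp(n) + 3*n^2 + 14*n*exp(2*n) + 16*n*exp(n) + 7*exp(2*n)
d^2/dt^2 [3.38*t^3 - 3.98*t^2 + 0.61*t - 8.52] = 20.28*t - 7.96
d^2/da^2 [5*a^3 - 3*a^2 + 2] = 30*a - 6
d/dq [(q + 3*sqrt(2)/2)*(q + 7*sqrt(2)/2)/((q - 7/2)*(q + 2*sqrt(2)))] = (-12*sqrt(2)*q^2 - 14*q^2 - 84*q - 56*sqrt(2)*q - 133 - 84*sqrt(2))/(4*q^4 - 28*q^3 + 16*sqrt(2)*q^3 - 112*sqrt(2)*q^2 + 81*q^2 - 224*q + 196*sqrt(2)*q + 392)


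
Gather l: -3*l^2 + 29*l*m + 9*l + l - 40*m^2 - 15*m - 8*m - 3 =-3*l^2 + l*(29*m + 10) - 40*m^2 - 23*m - 3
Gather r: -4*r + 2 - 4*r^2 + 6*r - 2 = -4*r^2 + 2*r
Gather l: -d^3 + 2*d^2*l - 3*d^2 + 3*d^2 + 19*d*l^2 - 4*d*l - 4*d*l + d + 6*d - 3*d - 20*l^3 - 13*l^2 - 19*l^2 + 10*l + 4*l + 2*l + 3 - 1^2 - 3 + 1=-d^3 + 4*d - 20*l^3 + l^2*(19*d - 32) + l*(2*d^2 - 8*d + 16)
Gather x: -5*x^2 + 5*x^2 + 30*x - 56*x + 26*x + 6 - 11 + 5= 0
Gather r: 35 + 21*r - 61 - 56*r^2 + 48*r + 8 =-56*r^2 + 69*r - 18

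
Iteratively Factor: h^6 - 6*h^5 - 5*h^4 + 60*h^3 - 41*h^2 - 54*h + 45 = (h - 5)*(h^5 - h^4 - 10*h^3 + 10*h^2 + 9*h - 9) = (h - 5)*(h - 1)*(h^4 - 10*h^2 + 9) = (h - 5)*(h - 1)*(h + 1)*(h^3 - h^2 - 9*h + 9) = (h - 5)*(h - 3)*(h - 1)*(h + 1)*(h^2 + 2*h - 3) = (h - 5)*(h - 3)*(h - 1)*(h + 1)*(h + 3)*(h - 1)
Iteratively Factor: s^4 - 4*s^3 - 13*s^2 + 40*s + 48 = (s + 3)*(s^3 - 7*s^2 + 8*s + 16) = (s - 4)*(s + 3)*(s^2 - 3*s - 4) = (s - 4)^2*(s + 3)*(s + 1)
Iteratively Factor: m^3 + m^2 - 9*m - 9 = (m + 3)*(m^2 - 2*m - 3) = (m - 3)*(m + 3)*(m + 1)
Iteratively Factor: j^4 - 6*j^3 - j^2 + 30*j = (j - 5)*(j^3 - j^2 - 6*j) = j*(j - 5)*(j^2 - j - 6) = j*(j - 5)*(j - 3)*(j + 2)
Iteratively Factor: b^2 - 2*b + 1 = (b - 1)*(b - 1)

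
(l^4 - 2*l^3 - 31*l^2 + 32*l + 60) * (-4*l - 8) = -4*l^5 + 140*l^3 + 120*l^2 - 496*l - 480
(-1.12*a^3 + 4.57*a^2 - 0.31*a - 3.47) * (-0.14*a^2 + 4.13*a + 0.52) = 0.1568*a^5 - 5.2654*a^4 + 18.3351*a^3 + 1.5819*a^2 - 14.4923*a - 1.8044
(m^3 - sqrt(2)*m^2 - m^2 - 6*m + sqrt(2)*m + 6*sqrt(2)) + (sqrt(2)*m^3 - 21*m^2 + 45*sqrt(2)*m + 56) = m^3 + sqrt(2)*m^3 - 22*m^2 - sqrt(2)*m^2 - 6*m + 46*sqrt(2)*m + 6*sqrt(2) + 56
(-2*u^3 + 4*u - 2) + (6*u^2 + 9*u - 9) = -2*u^3 + 6*u^2 + 13*u - 11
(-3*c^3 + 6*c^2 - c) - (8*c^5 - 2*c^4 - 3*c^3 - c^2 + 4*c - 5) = -8*c^5 + 2*c^4 + 7*c^2 - 5*c + 5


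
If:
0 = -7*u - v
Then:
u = -v/7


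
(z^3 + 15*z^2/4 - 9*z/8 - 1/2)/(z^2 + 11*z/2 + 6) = (8*z^2 - 2*z - 1)/(4*(2*z + 3))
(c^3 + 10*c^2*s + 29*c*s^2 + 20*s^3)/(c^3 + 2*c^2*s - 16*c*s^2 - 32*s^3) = (-c^2 - 6*c*s - 5*s^2)/(-c^2 + 2*c*s + 8*s^2)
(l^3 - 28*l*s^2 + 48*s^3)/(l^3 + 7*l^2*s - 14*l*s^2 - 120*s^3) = (l - 2*s)/(l + 5*s)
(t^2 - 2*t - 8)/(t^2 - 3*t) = (t^2 - 2*t - 8)/(t*(t - 3))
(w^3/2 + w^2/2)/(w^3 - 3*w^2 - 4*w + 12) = w^2*(w + 1)/(2*(w^3 - 3*w^2 - 4*w + 12))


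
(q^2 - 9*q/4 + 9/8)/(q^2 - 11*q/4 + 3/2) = (q - 3/2)/(q - 2)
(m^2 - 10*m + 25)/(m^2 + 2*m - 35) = (m - 5)/(m + 7)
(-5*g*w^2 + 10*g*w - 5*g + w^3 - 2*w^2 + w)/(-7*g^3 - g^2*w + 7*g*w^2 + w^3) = (5*g*w^2 - 10*g*w + 5*g - w^3 + 2*w^2 - w)/(7*g^3 + g^2*w - 7*g*w^2 - w^3)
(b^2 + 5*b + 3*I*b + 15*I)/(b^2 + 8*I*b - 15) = (b + 5)/(b + 5*I)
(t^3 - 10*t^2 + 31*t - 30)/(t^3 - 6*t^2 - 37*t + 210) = (t^2 - 5*t + 6)/(t^2 - t - 42)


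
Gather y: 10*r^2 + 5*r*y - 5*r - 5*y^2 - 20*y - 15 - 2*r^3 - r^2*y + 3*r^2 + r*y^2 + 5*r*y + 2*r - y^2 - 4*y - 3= -2*r^3 + 13*r^2 - 3*r + y^2*(r - 6) + y*(-r^2 + 10*r - 24) - 18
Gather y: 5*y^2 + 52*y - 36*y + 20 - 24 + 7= 5*y^2 + 16*y + 3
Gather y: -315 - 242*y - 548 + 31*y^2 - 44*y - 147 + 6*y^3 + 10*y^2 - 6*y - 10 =6*y^3 + 41*y^2 - 292*y - 1020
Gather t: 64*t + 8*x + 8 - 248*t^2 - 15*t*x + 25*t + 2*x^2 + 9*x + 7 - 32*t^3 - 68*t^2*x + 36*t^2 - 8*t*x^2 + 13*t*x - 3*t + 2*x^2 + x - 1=-32*t^3 + t^2*(-68*x - 212) + t*(-8*x^2 - 2*x + 86) + 4*x^2 + 18*x + 14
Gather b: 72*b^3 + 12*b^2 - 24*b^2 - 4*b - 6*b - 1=72*b^3 - 12*b^2 - 10*b - 1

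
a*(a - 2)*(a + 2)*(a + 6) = a^4 + 6*a^3 - 4*a^2 - 24*a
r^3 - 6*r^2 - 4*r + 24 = (r - 6)*(r - 2)*(r + 2)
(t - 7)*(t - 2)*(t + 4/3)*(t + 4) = t^4 - 11*t^3/3 - 86*t^2/3 + 80*t/3 + 224/3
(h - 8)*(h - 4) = h^2 - 12*h + 32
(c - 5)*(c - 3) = c^2 - 8*c + 15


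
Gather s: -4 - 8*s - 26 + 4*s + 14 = -4*s - 16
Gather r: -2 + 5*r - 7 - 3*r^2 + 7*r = -3*r^2 + 12*r - 9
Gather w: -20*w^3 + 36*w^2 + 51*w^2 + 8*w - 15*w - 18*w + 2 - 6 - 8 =-20*w^3 + 87*w^2 - 25*w - 12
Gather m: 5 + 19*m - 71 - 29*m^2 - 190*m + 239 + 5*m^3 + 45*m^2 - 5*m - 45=5*m^3 + 16*m^2 - 176*m + 128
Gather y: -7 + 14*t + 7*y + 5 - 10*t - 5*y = 4*t + 2*y - 2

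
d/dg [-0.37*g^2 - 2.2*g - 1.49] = -0.74*g - 2.2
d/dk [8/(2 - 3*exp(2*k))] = 48*exp(2*k)/(3*exp(2*k) - 2)^2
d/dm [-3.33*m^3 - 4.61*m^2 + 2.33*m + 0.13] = -9.99*m^2 - 9.22*m + 2.33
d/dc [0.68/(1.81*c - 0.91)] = -1.2308/(1.81*c - 0.91)^2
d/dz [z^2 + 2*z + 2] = 2*z + 2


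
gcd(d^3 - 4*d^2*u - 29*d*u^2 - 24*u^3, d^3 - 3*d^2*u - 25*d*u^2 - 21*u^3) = d^2 + 4*d*u + 3*u^2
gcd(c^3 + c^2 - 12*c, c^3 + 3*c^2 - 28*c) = c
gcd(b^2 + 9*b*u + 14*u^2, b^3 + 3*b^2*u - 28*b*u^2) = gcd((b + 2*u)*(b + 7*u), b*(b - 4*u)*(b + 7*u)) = b + 7*u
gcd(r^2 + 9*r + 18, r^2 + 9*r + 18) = r^2 + 9*r + 18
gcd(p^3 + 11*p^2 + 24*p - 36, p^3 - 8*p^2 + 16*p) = 1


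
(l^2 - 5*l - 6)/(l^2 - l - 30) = (l + 1)/(l + 5)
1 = 1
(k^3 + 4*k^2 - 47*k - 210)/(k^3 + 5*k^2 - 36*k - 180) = (k - 7)/(k - 6)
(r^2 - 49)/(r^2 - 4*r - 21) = (r + 7)/(r + 3)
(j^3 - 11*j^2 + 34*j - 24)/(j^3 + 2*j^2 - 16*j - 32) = (j^2 - 7*j + 6)/(j^2 + 6*j + 8)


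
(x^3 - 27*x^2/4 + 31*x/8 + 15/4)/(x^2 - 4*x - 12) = (8*x^2 - 6*x - 5)/(8*(x + 2))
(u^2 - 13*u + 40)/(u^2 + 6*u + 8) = (u^2 - 13*u + 40)/(u^2 + 6*u + 8)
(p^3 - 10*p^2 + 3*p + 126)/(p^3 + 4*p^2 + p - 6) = (p^2 - 13*p + 42)/(p^2 + p - 2)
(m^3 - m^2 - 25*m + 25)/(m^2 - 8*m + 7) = (m^2 - 25)/(m - 7)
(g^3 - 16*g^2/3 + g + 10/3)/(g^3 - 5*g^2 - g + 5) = (g + 2/3)/(g + 1)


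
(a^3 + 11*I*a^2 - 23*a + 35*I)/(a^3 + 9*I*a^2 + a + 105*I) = (a - I)/(a - 3*I)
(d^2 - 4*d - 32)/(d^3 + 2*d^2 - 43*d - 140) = (d - 8)/(d^2 - 2*d - 35)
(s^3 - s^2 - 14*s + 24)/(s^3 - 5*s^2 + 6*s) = (s + 4)/s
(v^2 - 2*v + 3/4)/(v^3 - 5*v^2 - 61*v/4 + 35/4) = (2*v - 3)/(2*v^2 - 9*v - 35)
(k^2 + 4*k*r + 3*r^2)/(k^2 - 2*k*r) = (k^2 + 4*k*r + 3*r^2)/(k*(k - 2*r))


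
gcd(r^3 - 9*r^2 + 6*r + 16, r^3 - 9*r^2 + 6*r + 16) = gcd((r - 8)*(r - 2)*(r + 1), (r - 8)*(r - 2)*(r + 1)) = r^3 - 9*r^2 + 6*r + 16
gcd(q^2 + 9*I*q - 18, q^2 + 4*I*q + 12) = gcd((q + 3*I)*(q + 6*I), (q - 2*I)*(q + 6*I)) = q + 6*I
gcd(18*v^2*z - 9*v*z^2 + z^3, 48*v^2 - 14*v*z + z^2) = -6*v + z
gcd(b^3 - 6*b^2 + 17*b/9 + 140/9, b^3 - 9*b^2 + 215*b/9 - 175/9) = b^2 - 22*b/3 + 35/3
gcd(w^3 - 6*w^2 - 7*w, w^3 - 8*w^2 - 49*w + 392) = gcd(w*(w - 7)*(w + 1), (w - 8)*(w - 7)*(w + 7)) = w - 7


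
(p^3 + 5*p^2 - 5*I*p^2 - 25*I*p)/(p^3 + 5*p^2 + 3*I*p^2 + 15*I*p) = (p - 5*I)/(p + 3*I)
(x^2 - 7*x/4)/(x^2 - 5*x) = (x - 7/4)/(x - 5)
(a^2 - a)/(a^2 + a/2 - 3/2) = 2*a/(2*a + 3)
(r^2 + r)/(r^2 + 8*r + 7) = r/(r + 7)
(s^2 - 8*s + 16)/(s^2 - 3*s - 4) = (s - 4)/(s + 1)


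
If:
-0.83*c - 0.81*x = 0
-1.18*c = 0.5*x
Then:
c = 0.00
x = 0.00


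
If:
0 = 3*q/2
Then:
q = 0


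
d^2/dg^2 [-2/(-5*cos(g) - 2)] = 10*(5*sin(g)^2 + 2*cos(g) + 5)/(5*cos(g) + 2)^3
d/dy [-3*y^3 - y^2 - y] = -9*y^2 - 2*y - 1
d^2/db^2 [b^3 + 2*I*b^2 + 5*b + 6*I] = 6*b + 4*I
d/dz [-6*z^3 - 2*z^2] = 2*z*(-9*z - 2)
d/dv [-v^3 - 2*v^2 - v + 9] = -3*v^2 - 4*v - 1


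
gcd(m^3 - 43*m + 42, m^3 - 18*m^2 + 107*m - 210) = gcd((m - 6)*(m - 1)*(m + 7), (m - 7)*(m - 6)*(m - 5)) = m - 6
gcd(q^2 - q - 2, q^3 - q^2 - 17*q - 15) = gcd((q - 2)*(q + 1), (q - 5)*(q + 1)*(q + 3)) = q + 1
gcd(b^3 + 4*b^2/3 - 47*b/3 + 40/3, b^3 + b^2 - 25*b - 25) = b + 5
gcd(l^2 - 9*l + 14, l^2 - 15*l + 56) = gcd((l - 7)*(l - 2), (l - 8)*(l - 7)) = l - 7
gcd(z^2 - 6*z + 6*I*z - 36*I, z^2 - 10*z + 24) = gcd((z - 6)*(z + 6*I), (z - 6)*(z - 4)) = z - 6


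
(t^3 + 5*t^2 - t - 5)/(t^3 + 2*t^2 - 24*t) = (t^3 + 5*t^2 - t - 5)/(t*(t^2 + 2*t - 24))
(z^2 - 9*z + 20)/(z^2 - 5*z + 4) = (z - 5)/(z - 1)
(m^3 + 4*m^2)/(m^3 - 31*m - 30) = m^2*(m + 4)/(m^3 - 31*m - 30)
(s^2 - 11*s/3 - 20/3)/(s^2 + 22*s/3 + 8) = (s - 5)/(s + 6)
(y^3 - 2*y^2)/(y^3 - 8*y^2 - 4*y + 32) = y^2/(y^2 - 6*y - 16)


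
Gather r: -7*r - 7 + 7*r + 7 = 0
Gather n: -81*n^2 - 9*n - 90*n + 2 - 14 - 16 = -81*n^2 - 99*n - 28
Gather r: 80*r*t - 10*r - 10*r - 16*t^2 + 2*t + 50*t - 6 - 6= r*(80*t - 20) - 16*t^2 + 52*t - 12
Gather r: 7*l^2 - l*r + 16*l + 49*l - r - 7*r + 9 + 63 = 7*l^2 + 65*l + r*(-l - 8) + 72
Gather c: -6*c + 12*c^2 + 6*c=12*c^2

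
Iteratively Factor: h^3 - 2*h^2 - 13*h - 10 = (h - 5)*(h^2 + 3*h + 2) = (h - 5)*(h + 2)*(h + 1)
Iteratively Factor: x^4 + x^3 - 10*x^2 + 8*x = (x - 1)*(x^3 + 2*x^2 - 8*x) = (x - 2)*(x - 1)*(x^2 + 4*x) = x*(x - 2)*(x - 1)*(x + 4)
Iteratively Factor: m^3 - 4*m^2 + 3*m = (m - 1)*(m^2 - 3*m) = (m - 3)*(m - 1)*(m)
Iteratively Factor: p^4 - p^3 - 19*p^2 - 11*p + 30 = (p - 5)*(p^3 + 4*p^2 + p - 6) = (p - 5)*(p - 1)*(p^2 + 5*p + 6) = (p - 5)*(p - 1)*(p + 3)*(p + 2)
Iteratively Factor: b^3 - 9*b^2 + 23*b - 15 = (b - 1)*(b^2 - 8*b + 15) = (b - 3)*(b - 1)*(b - 5)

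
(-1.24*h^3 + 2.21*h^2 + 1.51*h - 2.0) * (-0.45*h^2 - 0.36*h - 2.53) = 0.558*h^5 - 0.5481*h^4 + 1.6621*h^3 - 5.2349*h^2 - 3.1003*h + 5.06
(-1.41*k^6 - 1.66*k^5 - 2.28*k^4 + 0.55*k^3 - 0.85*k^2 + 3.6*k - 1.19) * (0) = 0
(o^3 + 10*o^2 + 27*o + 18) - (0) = o^3 + 10*o^2 + 27*o + 18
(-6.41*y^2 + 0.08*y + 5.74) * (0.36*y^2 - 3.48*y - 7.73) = -2.3076*y^4 + 22.3356*y^3 + 51.3373*y^2 - 20.5936*y - 44.3702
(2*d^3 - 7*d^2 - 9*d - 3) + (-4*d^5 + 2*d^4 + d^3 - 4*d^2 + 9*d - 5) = -4*d^5 + 2*d^4 + 3*d^3 - 11*d^2 - 8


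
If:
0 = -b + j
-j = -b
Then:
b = j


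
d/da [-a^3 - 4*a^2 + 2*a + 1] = -3*a^2 - 8*a + 2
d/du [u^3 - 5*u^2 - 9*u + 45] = 3*u^2 - 10*u - 9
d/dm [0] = 0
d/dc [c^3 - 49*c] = 3*c^2 - 49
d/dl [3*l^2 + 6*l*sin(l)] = 6*l*cos(l) + 6*l + 6*sin(l)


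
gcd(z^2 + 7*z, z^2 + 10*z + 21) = z + 7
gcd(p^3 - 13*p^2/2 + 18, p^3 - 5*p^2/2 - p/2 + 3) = p - 2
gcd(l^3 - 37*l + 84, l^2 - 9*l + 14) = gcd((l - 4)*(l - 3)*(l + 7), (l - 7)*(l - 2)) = 1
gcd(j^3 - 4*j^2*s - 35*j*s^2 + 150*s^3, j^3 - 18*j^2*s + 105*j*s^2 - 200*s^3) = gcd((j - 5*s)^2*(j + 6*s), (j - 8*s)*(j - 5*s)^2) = j^2 - 10*j*s + 25*s^2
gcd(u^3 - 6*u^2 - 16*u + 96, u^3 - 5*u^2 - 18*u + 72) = u^2 - 2*u - 24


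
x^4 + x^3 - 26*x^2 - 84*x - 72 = (x - 6)*(x + 2)^2*(x + 3)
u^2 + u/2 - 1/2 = (u - 1/2)*(u + 1)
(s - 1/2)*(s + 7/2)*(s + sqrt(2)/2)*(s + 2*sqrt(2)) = s^4 + 3*s^3 + 5*sqrt(2)*s^3/2 + s^2/4 + 15*sqrt(2)*s^2/2 - 35*sqrt(2)*s/8 + 6*s - 7/2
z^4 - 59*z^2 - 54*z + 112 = (z - 8)*(z - 1)*(z + 2)*(z + 7)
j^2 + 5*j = j*(j + 5)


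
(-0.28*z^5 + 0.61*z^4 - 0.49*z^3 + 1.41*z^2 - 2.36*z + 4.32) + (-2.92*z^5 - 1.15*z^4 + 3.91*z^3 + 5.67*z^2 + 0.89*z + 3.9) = -3.2*z^5 - 0.54*z^4 + 3.42*z^3 + 7.08*z^2 - 1.47*z + 8.22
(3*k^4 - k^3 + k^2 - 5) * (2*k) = 6*k^5 - 2*k^4 + 2*k^3 - 10*k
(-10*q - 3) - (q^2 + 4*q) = -q^2 - 14*q - 3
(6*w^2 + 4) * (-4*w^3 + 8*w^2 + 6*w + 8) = -24*w^5 + 48*w^4 + 20*w^3 + 80*w^2 + 24*w + 32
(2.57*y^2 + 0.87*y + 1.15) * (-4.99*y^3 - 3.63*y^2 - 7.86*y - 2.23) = -12.8243*y^5 - 13.6704*y^4 - 29.0968*y^3 - 16.7438*y^2 - 10.9791*y - 2.5645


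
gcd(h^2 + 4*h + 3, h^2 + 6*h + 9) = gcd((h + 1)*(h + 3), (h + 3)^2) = h + 3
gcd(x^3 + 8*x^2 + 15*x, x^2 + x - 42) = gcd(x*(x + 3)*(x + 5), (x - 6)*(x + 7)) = 1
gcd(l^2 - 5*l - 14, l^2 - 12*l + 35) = l - 7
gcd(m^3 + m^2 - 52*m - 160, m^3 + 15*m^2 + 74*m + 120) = m^2 + 9*m + 20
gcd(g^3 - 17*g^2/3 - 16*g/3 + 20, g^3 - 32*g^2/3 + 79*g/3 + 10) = g - 6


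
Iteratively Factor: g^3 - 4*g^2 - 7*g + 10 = (g + 2)*(g^2 - 6*g + 5) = (g - 5)*(g + 2)*(g - 1)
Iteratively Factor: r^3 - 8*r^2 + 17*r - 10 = (r - 2)*(r^2 - 6*r + 5) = (r - 5)*(r - 2)*(r - 1)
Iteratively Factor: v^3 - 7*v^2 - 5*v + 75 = (v - 5)*(v^2 - 2*v - 15) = (v - 5)*(v + 3)*(v - 5)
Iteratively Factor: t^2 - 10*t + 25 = (t - 5)*(t - 5)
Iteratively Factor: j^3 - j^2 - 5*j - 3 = (j + 1)*(j^2 - 2*j - 3) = (j - 3)*(j + 1)*(j + 1)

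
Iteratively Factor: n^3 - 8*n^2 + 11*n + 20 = (n + 1)*(n^2 - 9*n + 20) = (n - 5)*(n + 1)*(n - 4)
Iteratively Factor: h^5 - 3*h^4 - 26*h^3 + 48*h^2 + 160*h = (h - 4)*(h^4 + h^3 - 22*h^2 - 40*h) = (h - 4)*(h + 4)*(h^3 - 3*h^2 - 10*h) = (h - 4)*(h + 2)*(h + 4)*(h^2 - 5*h) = (h - 5)*(h - 4)*(h + 2)*(h + 4)*(h)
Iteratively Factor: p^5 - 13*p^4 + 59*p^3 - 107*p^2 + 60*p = (p - 1)*(p^4 - 12*p^3 + 47*p^2 - 60*p) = p*(p - 1)*(p^3 - 12*p^2 + 47*p - 60) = p*(p - 4)*(p - 1)*(p^2 - 8*p + 15) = p*(p - 4)*(p - 3)*(p - 1)*(p - 5)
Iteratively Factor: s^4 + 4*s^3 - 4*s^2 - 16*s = (s - 2)*(s^3 + 6*s^2 + 8*s) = (s - 2)*(s + 4)*(s^2 + 2*s) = s*(s - 2)*(s + 4)*(s + 2)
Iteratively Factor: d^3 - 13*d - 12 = (d + 1)*(d^2 - d - 12) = (d - 4)*(d + 1)*(d + 3)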